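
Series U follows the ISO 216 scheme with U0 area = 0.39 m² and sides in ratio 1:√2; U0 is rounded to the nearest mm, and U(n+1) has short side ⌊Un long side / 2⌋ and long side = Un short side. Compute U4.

131 × 185 mm

Let U0's short side be w mm. w · w√2 = 0.39 m² = 390,000 mm², so w ≈ 525.1 mm and w√2 ≈ 742.7 mm → U0 = 525 × 743 mm.
U1: ⌊743/2⌋ × 525 = 371 × 525 mm
U2: ⌊525/2⌋ × 371 = 262 × 371 mm
U3: ⌊371/2⌋ × 262 = 185 × 262 mm
U4: ⌊262/2⌋ × 185 = 131 × 185 mm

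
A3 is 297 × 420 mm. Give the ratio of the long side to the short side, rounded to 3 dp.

420 / 297 = 1.414
Matches √2 ≈ 1.414 — the ISO 216 defining ratio.

1.414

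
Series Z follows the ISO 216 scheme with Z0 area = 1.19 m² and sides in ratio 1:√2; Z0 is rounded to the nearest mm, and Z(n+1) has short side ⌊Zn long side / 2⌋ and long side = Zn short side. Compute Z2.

458 × 648 mm

Let Z0's short side be w mm. w · w√2 = 1.19 m² = 1,190,000 mm², so w ≈ 917.3 mm and w√2 ≈ 1297.3 mm → Z0 = 917 × 1297 mm.
Z1: ⌊1297/2⌋ × 917 = 648 × 917 mm
Z2: ⌊917/2⌋ × 648 = 458 × 648 mm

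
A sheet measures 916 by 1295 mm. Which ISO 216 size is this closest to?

C0 (917 × 1297 mm)

Aspect ratio 1295/916 ≈ 1.414 — close to the ISO √2 ≈ 1.414.
In the C-series (envelope sizes, between A and B): C0 = 917 × 1297 mm.
Off by 3 mm total — nearest standard size.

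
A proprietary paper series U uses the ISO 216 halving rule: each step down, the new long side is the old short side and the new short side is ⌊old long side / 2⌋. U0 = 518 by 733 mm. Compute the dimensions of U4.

129 × 183 mm

U1: ⌊733/2⌋ × 518 = 366 × 518 mm
U2: ⌊518/2⌋ × 366 = 259 × 366 mm
U3: ⌊366/2⌋ × 259 = 183 × 259 mm
U4: ⌊259/2⌋ × 183 = 129 × 183 mm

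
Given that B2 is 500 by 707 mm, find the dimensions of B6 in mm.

B3: ⌊707/2⌋ × 500 = 353 × 500 mm
B4: ⌊500/2⌋ × 353 = 250 × 353 mm
B5: ⌊353/2⌋ × 250 = 176 × 250 mm
B6: ⌊250/2⌋ × 176 = 125 × 176 mm

125 × 176 mm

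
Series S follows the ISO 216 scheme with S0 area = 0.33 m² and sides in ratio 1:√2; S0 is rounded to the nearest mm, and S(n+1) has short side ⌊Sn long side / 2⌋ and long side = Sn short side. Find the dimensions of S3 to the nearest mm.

170 × 241 mm

Let S0's short side be w mm. w · w√2 = 0.33 m² = 330,000 mm², so w ≈ 483.1 mm and w√2 ≈ 683.1 mm → S0 = 483 × 683 mm.
S1: ⌊683/2⌋ × 483 = 341 × 483 mm
S2: ⌊483/2⌋ × 341 = 241 × 341 mm
S3: ⌊341/2⌋ × 241 = 170 × 241 mm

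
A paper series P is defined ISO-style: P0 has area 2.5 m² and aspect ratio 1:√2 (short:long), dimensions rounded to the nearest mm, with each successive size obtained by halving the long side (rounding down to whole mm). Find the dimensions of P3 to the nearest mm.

470 × 665 mm

Let P0's short side be w mm. w · w√2 = 2.5 m² = 2,500,000 mm², so w ≈ 1329.6 mm and w√2 ≈ 1880.3 mm → P0 = 1330 × 1880 mm.
P1: ⌊1880/2⌋ × 1330 = 940 × 1330 mm
P2: ⌊1330/2⌋ × 940 = 665 × 940 mm
P3: ⌊940/2⌋ × 665 = 470 × 665 mm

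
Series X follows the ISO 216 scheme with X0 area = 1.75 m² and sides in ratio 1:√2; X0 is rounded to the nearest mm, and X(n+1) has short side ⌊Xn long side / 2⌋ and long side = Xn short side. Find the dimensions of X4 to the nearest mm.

278 × 393 mm

Let X0's short side be w mm. w · w√2 = 1.75 m² = 1,750,000 mm², so w ≈ 1112.4 mm and w√2 ≈ 1573.2 mm → X0 = 1112 × 1573 mm.
X1: ⌊1573/2⌋ × 1112 = 786 × 1112 mm
X2: ⌊1112/2⌋ × 786 = 556 × 786 mm
X3: ⌊786/2⌋ × 556 = 393 × 556 mm
X4: ⌊556/2⌋ × 393 = 278 × 393 mm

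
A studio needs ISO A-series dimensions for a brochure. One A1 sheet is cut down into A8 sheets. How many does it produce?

A1 = 594 × 841 mm; A8 = 52 × 74 mm.
Each halving step doubles the count; 7 steps from A1 to A8.
2^7 = 128.

128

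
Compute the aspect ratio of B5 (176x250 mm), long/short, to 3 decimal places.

1.420

250 / 176 = 1.420
ISO 216 targets √2 ≈ 1.414; the +0.006 deviation is from mm rounding.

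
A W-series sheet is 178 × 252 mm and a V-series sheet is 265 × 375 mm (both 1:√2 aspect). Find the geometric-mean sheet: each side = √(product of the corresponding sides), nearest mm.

Short side: √(178 · 265) = √47170 ≈ 217.2 → 217 mm
Long side: √(252 · 375) = √94500 ≈ 307.4 → 307 mm

217 × 307 mm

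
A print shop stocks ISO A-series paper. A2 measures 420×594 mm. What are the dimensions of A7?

A3: ⌊594/2⌋ × 420 = 297 × 420 mm
A4: ⌊420/2⌋ × 297 = 210 × 297 mm
A5: ⌊297/2⌋ × 210 = 148 × 210 mm
A6: ⌊210/2⌋ × 148 = 105 × 148 mm
A7: ⌊148/2⌋ × 105 = 74 × 105 mm

74 × 105 mm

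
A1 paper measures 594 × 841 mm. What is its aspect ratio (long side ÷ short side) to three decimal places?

1.416

841 / 594 = 1.416
ISO 216 targets √2 ≈ 1.414; the +0.002 deviation is from mm rounding.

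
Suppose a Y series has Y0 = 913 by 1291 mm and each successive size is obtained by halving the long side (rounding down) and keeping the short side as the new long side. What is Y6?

Y1: ⌊1291/2⌋ × 913 = 645 × 913 mm
Y2: ⌊913/2⌋ × 645 = 456 × 645 mm
Y3: ⌊645/2⌋ × 456 = 322 × 456 mm
Y4: ⌊456/2⌋ × 322 = 228 × 322 mm
Y5: ⌊322/2⌋ × 228 = 161 × 228 mm
Y6: ⌊228/2⌋ × 161 = 114 × 161 mm

114 × 161 mm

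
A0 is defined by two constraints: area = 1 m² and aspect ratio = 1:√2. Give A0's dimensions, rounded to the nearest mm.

841 × 1189 mm

Let the short side be w mm. Then the long side is w√2 and w · w√2 = 10⁶ mm².
w² = 10⁶/√2, so w = 1000 / 2^(1/4) ≈ 840.9 mm; long side = 1000 · 2^(1/4) ≈ 1189.2 mm.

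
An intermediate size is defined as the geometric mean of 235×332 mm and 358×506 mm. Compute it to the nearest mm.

Short side: √(235 · 358) = √84130 ≈ 290.1 → 290 mm
Long side: √(332 · 506) = √167992 ≈ 409.9 → 410 mm

290 × 410 mm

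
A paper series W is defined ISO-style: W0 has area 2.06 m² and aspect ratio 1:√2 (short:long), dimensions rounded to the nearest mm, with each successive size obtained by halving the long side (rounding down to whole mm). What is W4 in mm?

Let W0's short side be w mm. w · w√2 = 2.06 m² = 2,060,000 mm², so w ≈ 1206.9 mm and w√2 ≈ 1706.8 mm → W0 = 1207 × 1707 mm.
W1: ⌊1707/2⌋ × 1207 = 853 × 1207 mm
W2: ⌊1207/2⌋ × 853 = 603 × 853 mm
W3: ⌊853/2⌋ × 603 = 426 × 603 mm
W4: ⌊603/2⌋ × 426 = 301 × 426 mm

301 × 426 mm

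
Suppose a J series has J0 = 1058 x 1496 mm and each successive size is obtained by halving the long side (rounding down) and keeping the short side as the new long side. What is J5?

J1: ⌊1496/2⌋ × 1058 = 748 × 1058 mm
J2: ⌊1058/2⌋ × 748 = 529 × 748 mm
J3: ⌊748/2⌋ × 529 = 374 × 529 mm
J4: ⌊529/2⌋ × 374 = 264 × 374 mm
J5: ⌊374/2⌋ × 264 = 187 × 264 mm

187 × 264 mm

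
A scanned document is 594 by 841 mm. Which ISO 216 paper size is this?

A1 (594 × 841 mm)

Aspect ratio 841/594 ≈ 1.416 — close to the ISO √2 ≈ 1.414.
In the A-series (A0 area = 1 m²): A1 = 594 × 841 mm.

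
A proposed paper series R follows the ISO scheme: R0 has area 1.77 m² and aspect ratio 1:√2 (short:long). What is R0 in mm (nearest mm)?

Let the short side be w mm. Then w · w√2 = 1.77 m² = 1,770,000 mm².
w² = 1,770,000/√2, so w ≈ 1118.7 mm; long side = w√2 ≈ 1582.1 mm.

1119 × 1582 mm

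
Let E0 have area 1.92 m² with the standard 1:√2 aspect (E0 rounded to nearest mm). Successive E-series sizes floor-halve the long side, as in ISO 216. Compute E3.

412 × 582 mm

Let E0's short side be w mm. w · w√2 = 1.92 m² = 1,920,000 mm², so w ≈ 1165.2 mm and w√2 ≈ 1647.8 mm → E0 = 1165 × 1648 mm.
E1: ⌊1648/2⌋ × 1165 = 824 × 1165 mm
E2: ⌊1165/2⌋ × 824 = 582 × 824 mm
E3: ⌊824/2⌋ × 582 = 412 × 582 mm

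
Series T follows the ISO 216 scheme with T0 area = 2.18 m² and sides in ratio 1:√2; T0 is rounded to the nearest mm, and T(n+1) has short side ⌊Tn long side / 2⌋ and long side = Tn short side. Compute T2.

621 × 878 mm

Let T0's short side be w mm. w · w√2 = 2.18 m² = 2,180,000 mm², so w ≈ 1241.6 mm and w√2 ≈ 1755.8 mm → T0 = 1242 × 1756 mm.
T1: ⌊1756/2⌋ × 1242 = 878 × 1242 mm
T2: ⌊1242/2⌋ × 878 = 621 × 878 mm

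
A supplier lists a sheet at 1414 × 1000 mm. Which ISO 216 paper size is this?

Aspect ratio 1414/1000 ≈ 1.414 — close to the ISO √2 ≈ 1.414.
In the B-series (B0 = 1000 × 1414 mm): B0 = 1000 × 1414 mm.

B0 (1000 × 1414 mm)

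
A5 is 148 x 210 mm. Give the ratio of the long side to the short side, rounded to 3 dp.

1.419

210 / 148 = 1.419
ISO 216 targets √2 ≈ 1.414; the +0.005 deviation is from mm rounding.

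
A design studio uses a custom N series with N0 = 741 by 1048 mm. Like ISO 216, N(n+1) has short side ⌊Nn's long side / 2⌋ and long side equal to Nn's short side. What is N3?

262 × 370 mm

N1: ⌊1048/2⌋ × 741 = 524 × 741 mm
N2: ⌊741/2⌋ × 524 = 370 × 524 mm
N3: ⌊524/2⌋ × 370 = 262 × 370 mm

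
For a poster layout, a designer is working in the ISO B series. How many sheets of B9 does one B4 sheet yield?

B4 = 250 × 353 mm; B9 = 44 × 62 mm.
Each halving step doubles the count; 5 steps from B4 to B9.
2^5 = 32.

32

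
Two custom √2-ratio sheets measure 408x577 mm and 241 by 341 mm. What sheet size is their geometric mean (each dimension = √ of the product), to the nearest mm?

Short side: √(408 · 241) = √98328 ≈ 313.6 → 314 mm
Long side: √(577 · 341) = √196757 ≈ 443.6 → 444 mm

314 × 444 mm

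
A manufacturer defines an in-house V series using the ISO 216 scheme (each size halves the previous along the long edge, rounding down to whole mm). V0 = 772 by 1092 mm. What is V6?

V1 = 546 × 772 mm (from V0 by 1 halving).
V2: ⌊772/2⌋ × 546 = 386 × 546 mm
V3: ⌊546/2⌋ × 386 = 273 × 386 mm
V4: ⌊386/2⌋ × 273 = 193 × 273 mm
V5: ⌊273/2⌋ × 193 = 136 × 193 mm
V6: ⌊193/2⌋ × 136 = 96 × 136 mm

96 × 136 mm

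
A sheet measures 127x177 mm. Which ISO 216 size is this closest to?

B6 (125 × 176 mm)

Aspect ratio 177/127 ≈ 1.394 (ISO target is √2 ≈ 1.414).
In the B-series (B0 = 1000 × 1414 mm): B6 = 125 × 176 mm.
Off by 3 mm total — nearest standard size.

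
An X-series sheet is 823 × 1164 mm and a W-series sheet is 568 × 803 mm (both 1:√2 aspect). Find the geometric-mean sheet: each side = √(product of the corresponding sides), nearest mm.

684 × 967 mm

Short side: √(823 · 568) = √467464 ≈ 683.7 → 684 mm
Long side: √(1164 · 803) = √934692 ≈ 966.8 → 967 mm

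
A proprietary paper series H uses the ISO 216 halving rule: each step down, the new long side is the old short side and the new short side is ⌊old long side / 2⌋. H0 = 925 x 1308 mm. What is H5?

H1: ⌊1308/2⌋ × 925 = 654 × 925 mm
H2: ⌊925/2⌋ × 654 = 462 × 654 mm
H3: ⌊654/2⌋ × 462 = 327 × 462 mm
H4: ⌊462/2⌋ × 327 = 231 × 327 mm
H5: ⌊327/2⌋ × 231 = 163 × 231 mm

163 × 231 mm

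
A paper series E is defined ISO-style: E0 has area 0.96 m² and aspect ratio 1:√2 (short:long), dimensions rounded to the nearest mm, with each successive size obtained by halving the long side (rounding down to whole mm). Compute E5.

145 × 206 mm

Let E0's short side be w mm. w · w√2 = 0.96 m² = 960,000 mm², so w ≈ 823.9 mm and w√2 ≈ 1165.2 mm → E0 = 824 × 1165 mm.
E1: ⌊1165/2⌋ × 824 = 582 × 824 mm
E2: ⌊824/2⌋ × 582 = 412 × 582 mm
E3: ⌊582/2⌋ × 412 = 291 × 412 mm
E4: ⌊412/2⌋ × 291 = 206 × 291 mm
E5: ⌊291/2⌋ × 206 = 145 × 206 mm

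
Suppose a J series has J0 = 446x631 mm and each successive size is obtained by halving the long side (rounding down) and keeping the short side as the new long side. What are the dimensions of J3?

157 × 223 mm

J1: ⌊631/2⌋ × 446 = 315 × 446 mm
J2: ⌊446/2⌋ × 315 = 223 × 315 mm
J3: ⌊315/2⌋ × 223 = 157 × 223 mm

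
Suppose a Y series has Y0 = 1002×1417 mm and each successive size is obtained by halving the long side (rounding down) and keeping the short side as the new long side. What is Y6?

Y1: ⌊1417/2⌋ × 1002 = 708 × 1002 mm
Y2: ⌊1002/2⌋ × 708 = 501 × 708 mm
Y3: ⌊708/2⌋ × 501 = 354 × 501 mm
Y4: ⌊501/2⌋ × 354 = 250 × 354 mm
Y5: ⌊354/2⌋ × 250 = 177 × 250 mm
Y6: ⌊250/2⌋ × 177 = 125 × 177 mm

125 × 177 mm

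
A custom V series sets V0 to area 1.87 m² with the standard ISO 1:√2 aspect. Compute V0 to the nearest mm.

1150 × 1626 mm

Let the short side be w mm. Then w · w√2 = 1.87 m² = 1,870,000 mm².
w² = 1,870,000/√2, so w ≈ 1149.9 mm; long side = w√2 ≈ 1626.2 mm.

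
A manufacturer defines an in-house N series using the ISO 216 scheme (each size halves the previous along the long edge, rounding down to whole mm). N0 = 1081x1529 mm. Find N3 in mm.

N1 = 764 × 1081 mm (from N0 by 1 halving).
N2: ⌊1081/2⌋ × 764 = 540 × 764 mm
N3: ⌊764/2⌋ × 540 = 382 × 540 mm

382 × 540 mm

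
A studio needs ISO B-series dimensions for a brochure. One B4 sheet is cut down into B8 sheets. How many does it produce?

16

B4 = 250 × 353 mm; B8 = 62 × 88 mm.
Each halving step doubles the count; 4 steps from B4 to B8.
2^4 = 16.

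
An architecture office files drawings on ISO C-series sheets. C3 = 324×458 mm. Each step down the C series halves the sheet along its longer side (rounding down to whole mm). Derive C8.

57 × 81 mm

C4: ⌊458/2⌋ × 324 = 229 × 324 mm
C5: ⌊324/2⌋ × 229 = 162 × 229 mm
C6: ⌊229/2⌋ × 162 = 114 × 162 mm
C7: ⌊162/2⌋ × 114 = 81 × 114 mm
C8: ⌊114/2⌋ × 81 = 57 × 81 mm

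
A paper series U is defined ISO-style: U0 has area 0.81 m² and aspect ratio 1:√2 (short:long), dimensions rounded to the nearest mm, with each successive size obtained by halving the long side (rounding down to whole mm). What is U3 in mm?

Let U0's short side be w mm. w · w√2 = 0.81 m² = 810,000 mm², so w ≈ 756.8 mm and w√2 ≈ 1070.3 mm → U0 = 757 × 1070 mm.
U1: ⌊1070/2⌋ × 757 = 535 × 757 mm
U2: ⌊757/2⌋ × 535 = 378 × 535 mm
U3: ⌊535/2⌋ × 378 = 267 × 378 mm

267 × 378 mm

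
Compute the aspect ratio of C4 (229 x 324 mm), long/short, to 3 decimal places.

1.415

324 / 229 = 1.415
Matches √2 ≈ 1.414 — the ISO 216 defining ratio.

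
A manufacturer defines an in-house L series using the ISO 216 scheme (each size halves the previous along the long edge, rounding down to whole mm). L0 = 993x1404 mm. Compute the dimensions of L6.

124 × 175 mm

L1 = 702 × 993 mm (from L0 by 1 halving).
L2: ⌊993/2⌋ × 702 = 496 × 702 mm
L3: ⌊702/2⌋ × 496 = 351 × 496 mm
L4: ⌊496/2⌋ × 351 = 248 × 351 mm
L5: ⌊351/2⌋ × 248 = 175 × 248 mm
L6: ⌊248/2⌋ × 175 = 124 × 175 mm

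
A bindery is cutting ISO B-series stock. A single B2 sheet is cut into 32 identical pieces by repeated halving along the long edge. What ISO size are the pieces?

32 = 2^5, so 5 halving steps.
B2 → B3 → … → B7 after 5 steps.

B7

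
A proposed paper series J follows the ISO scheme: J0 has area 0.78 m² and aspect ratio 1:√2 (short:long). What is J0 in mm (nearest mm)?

Let the short side be w mm. Then w · w√2 = 0.78 m² = 780,000 mm².
w² = 780,000/√2, so w ≈ 742.7 mm; long side = w√2 ≈ 1050.3 mm.

743 × 1050 mm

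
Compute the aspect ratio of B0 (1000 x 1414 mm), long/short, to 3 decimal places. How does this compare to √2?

1.414

1414 / 1000 = 1.414
Matches √2 ≈ 1.414 — the ISO 216 defining ratio.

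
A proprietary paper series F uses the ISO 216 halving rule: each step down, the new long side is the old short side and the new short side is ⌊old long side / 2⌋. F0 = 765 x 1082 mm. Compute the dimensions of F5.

F1: ⌊1082/2⌋ × 765 = 541 × 765 mm
F2: ⌊765/2⌋ × 541 = 382 × 541 mm
F3: ⌊541/2⌋ × 382 = 270 × 382 mm
F4: ⌊382/2⌋ × 270 = 191 × 270 mm
F5: ⌊270/2⌋ × 191 = 135 × 191 mm

135 × 191 mm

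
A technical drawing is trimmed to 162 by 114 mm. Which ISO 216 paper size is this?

C6 (114 × 162 mm)

Aspect ratio 162/114 ≈ 1.421 — close to the ISO √2 ≈ 1.414.
In the C-series (envelope sizes, between A and B): C6 = 114 × 162 mm.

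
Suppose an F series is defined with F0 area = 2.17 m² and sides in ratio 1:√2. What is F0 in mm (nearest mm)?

1239 × 1752 mm

Let the short side be w mm. Then w · w√2 = 2.17 m² = 2,170,000 mm².
w² = 2,170,000/√2, so w ≈ 1238.7 mm; long side = w√2 ≈ 1751.8 mm.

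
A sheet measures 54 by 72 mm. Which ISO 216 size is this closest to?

A8 (52 × 74 mm)

Aspect ratio 72/54 ≈ 1.333 (ISO target is √2 ≈ 1.414).
In the A-series (A0 area = 1 m²): A8 = 52 × 74 mm.
Off by 4 mm total — nearest standard size.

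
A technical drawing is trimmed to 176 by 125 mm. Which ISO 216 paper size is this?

B6 (125 × 176 mm)

Aspect ratio 176/125 ≈ 1.408 — close to the ISO √2 ≈ 1.414.
In the B-series (B0 = 1000 × 1414 mm): B6 = 125 × 176 mm.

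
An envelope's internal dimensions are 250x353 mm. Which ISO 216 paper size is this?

Aspect ratio 353/250 ≈ 1.412 — close to the ISO √2 ≈ 1.414.
In the B-series (B0 = 1000 × 1414 mm): B4 = 250 × 353 mm.

B4 (250 × 353 mm)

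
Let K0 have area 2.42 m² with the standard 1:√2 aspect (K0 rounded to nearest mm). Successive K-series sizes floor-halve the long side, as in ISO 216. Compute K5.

Let K0's short side be w mm. w · w√2 = 2.42 m² = 2,420,000 mm², so w ≈ 1308.1 mm and w√2 ≈ 1850.0 mm → K0 = 1308 × 1850 mm.
K1: ⌊1850/2⌋ × 1308 = 925 × 1308 mm
K2: ⌊1308/2⌋ × 925 = 654 × 925 mm
K3: ⌊925/2⌋ × 654 = 462 × 654 mm
K4: ⌊654/2⌋ × 462 = 327 × 462 mm
K5: ⌊462/2⌋ × 327 = 231 × 327 mm

231 × 327 mm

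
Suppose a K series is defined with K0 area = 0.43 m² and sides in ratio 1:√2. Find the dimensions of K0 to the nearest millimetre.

Let the short side be w mm. Then w · w√2 = 0.43 m² = 430,000 mm².
w² = 430,000/√2, so w ≈ 551.4 mm; long side = w√2 ≈ 779.8 mm.

551 × 780 mm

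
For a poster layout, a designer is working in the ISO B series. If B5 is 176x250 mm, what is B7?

B6: ⌊250/2⌋ × 176 = 125 × 176 mm
B7: ⌊176/2⌋ × 125 = 88 × 125 mm

88 × 125 mm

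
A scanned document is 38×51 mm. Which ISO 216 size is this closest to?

A9 (37 × 52 mm)

Aspect ratio 51/38 ≈ 1.342 (ISO target is √2 ≈ 1.414).
In the A-series (A0 area = 1 m²): A9 = 37 × 52 mm.
Off by 2 mm total — nearest standard size.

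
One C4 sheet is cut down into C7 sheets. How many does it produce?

C4 = 229 × 324 mm; C7 = 81 × 114 mm.
Each halving step doubles the count; 3 steps from C4 to C7.
2^3 = 8.

8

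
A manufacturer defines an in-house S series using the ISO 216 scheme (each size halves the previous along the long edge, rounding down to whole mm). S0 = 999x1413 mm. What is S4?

249 × 353 mm

S1: ⌊1413/2⌋ × 999 = 706 × 999 mm
S2: ⌊999/2⌋ × 706 = 499 × 706 mm
S3: ⌊706/2⌋ × 499 = 353 × 499 mm
S4: ⌊499/2⌋ × 353 = 249 × 353 mm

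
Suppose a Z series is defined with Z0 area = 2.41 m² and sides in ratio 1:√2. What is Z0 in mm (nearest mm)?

1305 × 1846 mm

Let the short side be w mm. Then w · w√2 = 2.41 m² = 2,410,000 mm².
w² = 2,410,000/√2, so w ≈ 1305.4 mm; long side = w√2 ≈ 1846.1 mm.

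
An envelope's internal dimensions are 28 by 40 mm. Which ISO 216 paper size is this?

C10 (28 × 40 mm)

Aspect ratio 40/28 ≈ 1.429 — close to the ISO √2 ≈ 1.414.
In the C-series (envelope sizes, between A and B): C10 = 28 × 40 mm.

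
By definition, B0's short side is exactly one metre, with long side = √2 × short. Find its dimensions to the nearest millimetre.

1000 × 1414 mm

Short side = 1000 mm; long side = 1000√2 ≈ 1414.2 mm.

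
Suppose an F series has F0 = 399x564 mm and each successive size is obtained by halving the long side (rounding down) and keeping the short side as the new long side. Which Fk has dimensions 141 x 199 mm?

F3

F0: 399 × 564 mm
F1: 282 × 399 mm
F2: 199 × 282 mm
F3: 141 × 199 mm
F4: 99 × 141 mm
→ matches F3.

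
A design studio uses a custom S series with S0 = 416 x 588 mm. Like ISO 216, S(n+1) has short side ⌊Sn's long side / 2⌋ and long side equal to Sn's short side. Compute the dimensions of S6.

S1: ⌊588/2⌋ × 416 = 294 × 416 mm
S2: ⌊416/2⌋ × 294 = 208 × 294 mm
S3: ⌊294/2⌋ × 208 = 147 × 208 mm
S4: ⌊208/2⌋ × 147 = 104 × 147 mm
S5: ⌊147/2⌋ × 104 = 73 × 104 mm
S6: ⌊104/2⌋ × 73 = 52 × 73 mm

52 × 73 mm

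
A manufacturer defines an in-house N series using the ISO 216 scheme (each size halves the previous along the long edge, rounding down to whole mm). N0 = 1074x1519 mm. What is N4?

N1: ⌊1519/2⌋ × 1074 = 759 × 1074 mm
N2: ⌊1074/2⌋ × 759 = 537 × 759 mm
N3: ⌊759/2⌋ × 537 = 379 × 537 mm
N4: ⌊537/2⌋ × 379 = 268 × 379 mm

268 × 379 mm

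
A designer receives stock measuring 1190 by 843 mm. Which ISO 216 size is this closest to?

A0 (841 × 1189 mm)

Aspect ratio 1190/843 ≈ 1.412 — close to the ISO √2 ≈ 1.414.
In the A-series (A0 area = 1 m²): A0 = 841 × 1189 mm.
Off by 3 mm total — nearest standard size.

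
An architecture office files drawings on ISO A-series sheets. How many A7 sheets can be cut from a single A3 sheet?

A3 = 297 × 420 mm; A7 = 74 × 105 mm.
Each halving step doubles the count; 4 steps from A3 to A7.
2^4 = 16.

16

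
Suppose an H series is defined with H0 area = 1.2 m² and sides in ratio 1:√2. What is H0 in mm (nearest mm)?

921 × 1303 mm

Let the short side be w mm. Then w · w√2 = 1.2 m² = 1,200,000 mm².
w² = 1,200,000/√2, so w ≈ 921.2 mm; long side = w√2 ≈ 1302.7 mm.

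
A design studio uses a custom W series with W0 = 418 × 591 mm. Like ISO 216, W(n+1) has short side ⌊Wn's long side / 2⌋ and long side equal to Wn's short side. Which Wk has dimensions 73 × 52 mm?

W6

W0: 418 × 591 mm
W1: 295 × 418 mm
W2: 209 × 295 mm
W3: 147 × 209 mm
W4: 104 × 147 mm
W5: 73 × 104 mm
W6: 52 × 73 mm
W7: 36 × 52 mm
→ matches W6.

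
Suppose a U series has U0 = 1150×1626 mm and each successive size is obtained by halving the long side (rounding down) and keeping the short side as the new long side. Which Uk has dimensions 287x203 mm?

U5

U0: 1150 × 1626 mm
U1: 813 × 1150 mm
U2: 575 × 813 mm
U3: 406 × 575 mm
U4: 287 × 406 mm
U5: 203 × 287 mm
U6: 143 × 203 mm
→ matches U5.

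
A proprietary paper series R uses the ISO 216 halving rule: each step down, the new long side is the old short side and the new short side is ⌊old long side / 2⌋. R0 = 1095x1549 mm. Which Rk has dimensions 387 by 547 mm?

R3

R0: 1095 × 1549 mm
R1: 774 × 1095 mm
R2: 547 × 774 mm
R3: 387 × 547 mm
R4: 273 × 387 mm
→ matches R3.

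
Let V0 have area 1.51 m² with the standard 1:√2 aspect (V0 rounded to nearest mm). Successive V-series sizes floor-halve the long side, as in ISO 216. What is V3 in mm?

Let V0's short side be w mm. w · w√2 = 1.51 m² = 1,510,000 mm², so w ≈ 1033.3 mm and w√2 ≈ 1461.3 mm → V0 = 1033 × 1461 mm.
V1: ⌊1461/2⌋ × 1033 = 730 × 1033 mm
V2: ⌊1033/2⌋ × 730 = 516 × 730 mm
V3: ⌊730/2⌋ × 516 = 365 × 516 mm

365 × 516 mm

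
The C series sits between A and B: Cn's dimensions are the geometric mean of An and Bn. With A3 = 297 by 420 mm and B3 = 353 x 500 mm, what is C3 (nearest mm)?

324 × 458 mm

Short side: √(297 · 353) = √104841 ≈ 323.8 → 324 mm
Long side: √(420 · 500) = √210000 ≈ 458.3 → 458 mm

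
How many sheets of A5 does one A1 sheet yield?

Each ISO step halves the sheet: 1 × A1 → 2 × A2 → 4 × A3 → 8 × A4 → …
From A1 to A5 is 4 halving steps: 2^4 = 16.

16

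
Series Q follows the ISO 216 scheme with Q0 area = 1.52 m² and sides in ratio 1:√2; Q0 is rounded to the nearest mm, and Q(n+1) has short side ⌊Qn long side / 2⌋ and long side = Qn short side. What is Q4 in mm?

259 × 366 mm

Let Q0's short side be w mm. w · w√2 = 1.52 m² = 1,520,000 mm², so w ≈ 1036.7 mm and w√2 ≈ 1466.2 mm → Q0 = 1037 × 1466 mm.
Q1: ⌊1466/2⌋ × 1037 = 733 × 1037 mm
Q2: ⌊1037/2⌋ × 733 = 518 × 733 mm
Q3: ⌊733/2⌋ × 518 = 366 × 518 mm
Q4: ⌊518/2⌋ × 366 = 259 × 366 mm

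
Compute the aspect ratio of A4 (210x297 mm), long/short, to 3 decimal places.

1.414

297 / 210 = 1.414
Matches √2 ≈ 1.414 — the ISO 216 defining ratio.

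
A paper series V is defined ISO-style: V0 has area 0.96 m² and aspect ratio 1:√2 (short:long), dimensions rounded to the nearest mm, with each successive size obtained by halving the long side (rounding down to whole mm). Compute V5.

145 × 206 mm

Let V0's short side be w mm. w · w√2 = 0.96 m² = 960,000 mm², so w ≈ 823.9 mm and w√2 ≈ 1165.2 mm → V0 = 824 × 1165 mm.
V1: ⌊1165/2⌋ × 824 = 582 × 824 mm
V2: ⌊824/2⌋ × 582 = 412 × 582 mm
V3: ⌊582/2⌋ × 412 = 291 × 412 mm
V4: ⌊412/2⌋ × 291 = 206 × 291 mm
V5: ⌊291/2⌋ × 206 = 145 × 206 mm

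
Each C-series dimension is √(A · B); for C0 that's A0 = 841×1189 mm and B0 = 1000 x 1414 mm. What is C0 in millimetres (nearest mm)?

Short: √(841 · 1000) = √841000 ≈ 917.1 mm.
Long: √(1189 · 1414) = √1681246 ≈ 1296.6 mm.

917 × 1297 mm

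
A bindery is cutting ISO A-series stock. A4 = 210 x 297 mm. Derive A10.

A5: ⌊297/2⌋ × 210 = 148 × 210 mm
A6: ⌊210/2⌋ × 148 = 105 × 148 mm
A7: ⌊148/2⌋ × 105 = 74 × 105 mm
A8: ⌊105/2⌋ × 74 = 52 × 74 mm
A9: ⌊74/2⌋ × 52 = 37 × 52 mm
A10: ⌊52/2⌋ × 37 = 26 × 37 mm

26 × 37 mm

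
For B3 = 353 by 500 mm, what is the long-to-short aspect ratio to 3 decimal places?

500 / 353 = 1.416
ISO 216 targets √2 ≈ 1.414; the +0.002 deviation is from mm rounding.

1.416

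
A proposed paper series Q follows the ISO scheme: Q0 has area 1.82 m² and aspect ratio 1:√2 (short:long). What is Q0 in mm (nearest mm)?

1134 × 1604 mm

Let the short side be w mm. Then w · w√2 = 1.82 m² = 1,820,000 mm².
w² = 1,820,000/√2, so w ≈ 1134.4 mm; long side = w√2 ≈ 1604.3 mm.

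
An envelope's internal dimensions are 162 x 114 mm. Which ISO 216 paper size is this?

Aspect ratio 162/114 ≈ 1.421 — close to the ISO √2 ≈ 1.414.
In the C-series (envelope sizes, between A and B): C6 = 114 × 162 mm.

C6 (114 × 162 mm)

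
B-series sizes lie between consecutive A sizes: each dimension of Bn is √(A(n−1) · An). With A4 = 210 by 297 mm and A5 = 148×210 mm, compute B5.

176 × 250 mm

Short side: √(210 · 148) = √31080 ≈ 176.3 → 176 mm
Long side: √(297 · 210) = √62370 ≈ 249.7 → 250 mm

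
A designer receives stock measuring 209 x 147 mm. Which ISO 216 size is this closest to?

Aspect ratio 209/147 ≈ 1.422 — close to the ISO √2 ≈ 1.414.
In the A-series (A0 area = 1 m²): A5 = 148 × 210 mm.
Off by 2 mm total — nearest standard size.

A5 (148 × 210 mm)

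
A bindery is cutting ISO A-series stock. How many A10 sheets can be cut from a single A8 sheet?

4

Each ISO step halves the sheet: 1 × A8 → 2 × A9 → 4 × A10
From A8 to A10 is 2 halving steps: 2^2 = 4.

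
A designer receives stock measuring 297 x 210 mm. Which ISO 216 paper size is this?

A4 (210 × 297 mm)

Aspect ratio 297/210 ≈ 1.414 — close to the ISO √2 ≈ 1.414.
In the A-series (A0 area = 1 m²): A4 = 210 × 297 mm.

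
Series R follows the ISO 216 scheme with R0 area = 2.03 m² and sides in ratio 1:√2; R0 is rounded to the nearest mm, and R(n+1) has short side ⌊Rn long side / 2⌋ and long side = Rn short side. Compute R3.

423 × 599 mm

Let R0's short side be w mm. w · w√2 = 2.03 m² = 2,030,000 mm², so w ≈ 1198.1 mm and w√2 ≈ 1694.4 mm → R0 = 1198 × 1694 mm.
R1: ⌊1694/2⌋ × 1198 = 847 × 1198 mm
R2: ⌊1198/2⌋ × 847 = 599 × 847 mm
R3: ⌊847/2⌋ × 599 = 423 × 599 mm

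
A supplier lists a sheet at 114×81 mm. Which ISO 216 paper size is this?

C7 (81 × 114 mm)

Aspect ratio 114/81 ≈ 1.407 — close to the ISO √2 ≈ 1.414.
In the C-series (envelope sizes, between A and B): C7 = 81 × 114 mm.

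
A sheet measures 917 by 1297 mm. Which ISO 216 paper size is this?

C0 (917 × 1297 mm)

Aspect ratio 1297/917 ≈ 1.414 — close to the ISO √2 ≈ 1.414.
In the C-series (envelope sizes, between A and B): C0 = 917 × 1297 mm.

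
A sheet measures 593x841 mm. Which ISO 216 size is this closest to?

Aspect ratio 841/593 ≈ 1.418 — close to the ISO √2 ≈ 1.414.
In the A-series (A0 area = 1 m²): A1 = 594 × 841 mm.
Off by 1 mm total — nearest standard size.

A1 (594 × 841 mm)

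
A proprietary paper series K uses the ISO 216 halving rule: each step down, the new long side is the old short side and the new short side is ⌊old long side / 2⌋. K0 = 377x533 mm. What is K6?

K1 = 266 × 377 mm (from K0 by 1 halving).
K2: ⌊377/2⌋ × 266 = 188 × 266 mm
K3: ⌊266/2⌋ × 188 = 133 × 188 mm
K4: ⌊188/2⌋ × 133 = 94 × 133 mm
K5: ⌊133/2⌋ × 94 = 66 × 94 mm
K6: ⌊94/2⌋ × 66 = 47 × 66 mm

47 × 66 mm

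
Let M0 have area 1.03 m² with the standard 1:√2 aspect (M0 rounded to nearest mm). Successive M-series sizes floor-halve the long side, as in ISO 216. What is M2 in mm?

426 × 603 mm

Let M0's short side be w mm. w · w√2 = 1.03 m² = 1,030,000 mm², so w ≈ 853.4 mm and w√2 ≈ 1206.9 mm → M0 = 853 × 1207 mm.
M1: ⌊1207/2⌋ × 853 = 603 × 853 mm
M2: ⌊853/2⌋ × 603 = 426 × 603 mm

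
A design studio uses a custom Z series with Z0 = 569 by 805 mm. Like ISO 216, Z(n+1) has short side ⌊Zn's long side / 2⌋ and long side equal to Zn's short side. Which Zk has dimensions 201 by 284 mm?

Z3

Z0: 569 × 805 mm
Z1: 402 × 569 mm
Z2: 284 × 402 mm
Z3: 201 × 284 mm
Z4: 142 × 201 mm
→ matches Z3.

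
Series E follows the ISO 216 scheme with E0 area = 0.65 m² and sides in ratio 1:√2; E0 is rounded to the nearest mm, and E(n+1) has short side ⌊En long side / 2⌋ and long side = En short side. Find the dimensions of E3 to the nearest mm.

239 × 339 mm

Let E0's short side be w mm. w · w√2 = 0.65 m² = 650,000 mm², so w ≈ 678.0 mm and w√2 ≈ 958.8 mm → E0 = 678 × 959 mm.
E1: ⌊959/2⌋ × 678 = 479 × 678 mm
E2: ⌊678/2⌋ × 479 = 339 × 479 mm
E3: ⌊479/2⌋ × 339 = 239 × 339 mm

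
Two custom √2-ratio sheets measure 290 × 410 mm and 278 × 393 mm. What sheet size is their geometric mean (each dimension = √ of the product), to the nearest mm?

284 × 401 mm

Short side: √(290 · 278) = √80620 ≈ 283.9 → 284 mm
Long side: √(410 · 393) = √161130 ≈ 401.4 → 401 mm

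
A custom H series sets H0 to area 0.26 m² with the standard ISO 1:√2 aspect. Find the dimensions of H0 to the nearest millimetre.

429 × 606 mm

Let the short side be w mm. Then w · w√2 = 0.26 m² = 260,000 mm².
w² = 260,000/√2, so w ≈ 428.8 mm; long side = w√2 ≈ 606.4 mm.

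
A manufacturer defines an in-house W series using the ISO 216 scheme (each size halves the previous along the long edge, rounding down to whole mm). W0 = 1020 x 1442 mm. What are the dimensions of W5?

180 × 255 mm

W1 = 721 × 1020 mm (from W0 by 1 halving).
W2: ⌊1020/2⌋ × 721 = 510 × 721 mm
W3: ⌊721/2⌋ × 510 = 360 × 510 mm
W4: ⌊510/2⌋ × 360 = 255 × 360 mm
W5: ⌊360/2⌋ × 255 = 180 × 255 mm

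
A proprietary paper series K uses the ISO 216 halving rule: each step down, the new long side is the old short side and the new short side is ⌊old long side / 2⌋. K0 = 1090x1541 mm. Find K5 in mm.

K1: ⌊1541/2⌋ × 1090 = 770 × 1090 mm
K2: ⌊1090/2⌋ × 770 = 545 × 770 mm
K3: ⌊770/2⌋ × 545 = 385 × 545 mm
K4: ⌊545/2⌋ × 385 = 272 × 385 mm
K5: ⌊385/2⌋ × 272 = 192 × 272 mm

192 × 272 mm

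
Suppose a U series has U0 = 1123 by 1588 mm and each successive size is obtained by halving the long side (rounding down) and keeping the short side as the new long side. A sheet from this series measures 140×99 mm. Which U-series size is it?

U0: 1123 × 1588 mm
U1: 794 × 1123 mm
U2: 561 × 794 mm
U3: 397 × 561 mm
U4: 280 × 397 mm
U5: 198 × 280 mm
U6: 140 × 198 mm
U7: 99 × 140 mm
U8: 70 × 99 mm
→ matches U7.

U7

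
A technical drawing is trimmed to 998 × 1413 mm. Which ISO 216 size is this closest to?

Aspect ratio 1413/998 ≈ 1.416 — close to the ISO √2 ≈ 1.414.
In the B-series (B0 = 1000 × 1414 mm): B0 = 1000 × 1414 mm.
Off by 3 mm total — nearest standard size.

B0 (1000 × 1414 mm)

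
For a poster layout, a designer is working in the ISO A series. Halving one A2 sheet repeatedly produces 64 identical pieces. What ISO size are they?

64 = 2^6, so 6 halving steps.
A2 → A3 → … → A8 after 6 steps.

A8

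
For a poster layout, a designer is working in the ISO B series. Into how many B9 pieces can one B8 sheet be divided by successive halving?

2

Each ISO step halves the sheet: 1 × B8 → 2 × B9
From B8 to B9 is 1 halving step: 2^1 = 2.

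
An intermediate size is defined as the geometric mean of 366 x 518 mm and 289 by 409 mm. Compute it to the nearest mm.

325 × 460 mm

Short side: √(366 · 289) = √105774 ≈ 325.2 → 325 mm
Long side: √(518 · 409) = √211862 ≈ 460.3 → 460 mm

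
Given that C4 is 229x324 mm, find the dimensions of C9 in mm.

40 × 57 mm

C5: ⌊324/2⌋ × 229 = 162 × 229 mm
C6: ⌊229/2⌋ × 162 = 114 × 162 mm
C7: ⌊162/2⌋ × 114 = 81 × 114 mm
C8: ⌊114/2⌋ × 81 = 57 × 81 mm
C9: ⌊81/2⌋ × 57 = 40 × 57 mm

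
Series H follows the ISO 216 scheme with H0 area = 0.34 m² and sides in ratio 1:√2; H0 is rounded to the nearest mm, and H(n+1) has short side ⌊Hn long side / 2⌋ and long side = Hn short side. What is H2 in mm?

Let H0's short side be w mm. w · w√2 = 0.34 m² = 340,000 mm², so w ≈ 490.3 mm and w√2 ≈ 693.4 mm → H0 = 490 × 693 mm.
H1: ⌊693/2⌋ × 490 = 346 × 490 mm
H2: ⌊490/2⌋ × 346 = 245 × 346 mm

245 × 346 mm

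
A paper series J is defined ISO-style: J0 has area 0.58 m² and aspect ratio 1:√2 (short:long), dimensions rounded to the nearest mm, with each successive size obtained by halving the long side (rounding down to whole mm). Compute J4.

Let J0's short side be w mm. w · w√2 = 0.58 m² = 580,000 mm², so w ≈ 640.4 mm and w√2 ≈ 905.7 mm → J0 = 640 × 906 mm.
J1: ⌊906/2⌋ × 640 = 453 × 640 mm
J2: ⌊640/2⌋ × 453 = 320 × 453 mm
J3: ⌊453/2⌋ × 320 = 226 × 320 mm
J4: ⌊320/2⌋ × 226 = 160 × 226 mm

160 × 226 mm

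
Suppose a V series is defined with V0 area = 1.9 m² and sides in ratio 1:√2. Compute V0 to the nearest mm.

1159 × 1639 mm

Let the short side be w mm. Then w · w√2 = 1.9 m² = 1,900,000 mm².
w² = 1,900,000/√2, so w ≈ 1159.1 mm; long side = w√2 ≈ 1639.2 mm.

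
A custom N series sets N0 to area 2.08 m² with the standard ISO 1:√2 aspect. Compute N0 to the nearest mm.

1213 × 1715 mm

Let the short side be w mm. Then w · w√2 = 2.08 m² = 2,080,000 mm².
w² = 2,080,000/√2, so w ≈ 1212.8 mm; long side = w√2 ≈ 1715.1 mm.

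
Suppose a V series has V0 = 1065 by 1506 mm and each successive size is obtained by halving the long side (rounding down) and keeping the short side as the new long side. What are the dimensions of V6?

133 × 188 mm

V1: ⌊1506/2⌋ × 1065 = 753 × 1065 mm
V2: ⌊1065/2⌋ × 753 = 532 × 753 mm
V3: ⌊753/2⌋ × 532 = 376 × 532 mm
V4: ⌊532/2⌋ × 376 = 266 × 376 mm
V5: ⌊376/2⌋ × 266 = 188 × 266 mm
V6: ⌊266/2⌋ × 188 = 133 × 188 mm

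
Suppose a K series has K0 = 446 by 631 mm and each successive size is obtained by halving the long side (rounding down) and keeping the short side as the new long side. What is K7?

K1 = 315 × 446 mm (from K0 by 1 halving).
K2: ⌊446/2⌋ × 315 = 223 × 315 mm
K3: ⌊315/2⌋ × 223 = 157 × 223 mm
K4: ⌊223/2⌋ × 157 = 111 × 157 mm
K5: ⌊157/2⌋ × 111 = 78 × 111 mm
K6: ⌊111/2⌋ × 78 = 55 × 78 mm
K7: ⌊78/2⌋ × 55 = 39 × 55 mm

39 × 55 mm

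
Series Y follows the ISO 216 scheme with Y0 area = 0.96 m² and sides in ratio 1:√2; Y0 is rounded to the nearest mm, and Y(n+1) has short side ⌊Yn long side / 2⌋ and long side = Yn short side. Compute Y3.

Let Y0's short side be w mm. w · w√2 = 0.96 m² = 960,000 mm², so w ≈ 823.9 mm and w√2 ≈ 1165.2 mm → Y0 = 824 × 1165 mm.
Y1: ⌊1165/2⌋ × 824 = 582 × 824 mm
Y2: ⌊824/2⌋ × 582 = 412 × 582 mm
Y3: ⌊582/2⌋ × 412 = 291 × 412 mm

291 × 412 mm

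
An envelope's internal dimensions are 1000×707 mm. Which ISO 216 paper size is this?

B1 (707 × 1000 mm)

Aspect ratio 1000/707 ≈ 1.414 — close to the ISO √2 ≈ 1.414.
In the B-series (B0 = 1000 × 1414 mm): B1 = 707 × 1000 mm.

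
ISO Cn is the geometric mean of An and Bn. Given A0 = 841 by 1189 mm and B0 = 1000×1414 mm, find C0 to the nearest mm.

917 × 1297 mm

Short side: √(841 · 1000) = √841000 ≈ 917.1 → 917 mm
Long side: √(1189 · 1414) = √1681246 ≈ 1296.6 → 1297 mm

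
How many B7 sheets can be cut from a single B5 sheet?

4

Each ISO step halves the sheet: 1 × B5 → 2 × B6 → 4 × B7
From B5 to B7 is 2 halving steps: 2^2 = 4.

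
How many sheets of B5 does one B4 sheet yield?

B4 = 250 × 353 mm; B5 = 176 × 250 mm.
Each halving step doubles the count; 1 step from B4 to B5.
2^1 = 2.

2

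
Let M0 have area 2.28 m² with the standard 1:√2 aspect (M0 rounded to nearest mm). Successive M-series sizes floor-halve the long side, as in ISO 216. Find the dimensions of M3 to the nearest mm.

449 × 635 mm

Let M0's short side be w mm. w · w√2 = 2.28 m² = 2,280,000 mm², so w ≈ 1269.7 mm and w√2 ≈ 1795.7 mm → M0 = 1270 × 1796 mm.
M1: ⌊1796/2⌋ × 1270 = 898 × 1270 mm
M2: ⌊1270/2⌋ × 898 = 635 × 898 mm
M3: ⌊898/2⌋ × 635 = 449 × 635 mm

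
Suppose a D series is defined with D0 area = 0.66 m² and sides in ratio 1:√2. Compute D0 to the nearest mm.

683 × 966 mm

Let the short side be w mm. Then w · w√2 = 0.66 m² = 660,000 mm².
w² = 660,000/√2, so w ≈ 683.1 mm; long side = w√2 ≈ 966.1 mm.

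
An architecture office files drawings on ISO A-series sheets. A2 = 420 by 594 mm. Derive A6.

105 × 148 mm

A3: ⌊594/2⌋ × 420 = 297 × 420 mm
A4: ⌊420/2⌋ × 297 = 210 × 297 mm
A5: ⌊297/2⌋ × 210 = 148 × 210 mm
A6: ⌊210/2⌋ × 148 = 105 × 148 mm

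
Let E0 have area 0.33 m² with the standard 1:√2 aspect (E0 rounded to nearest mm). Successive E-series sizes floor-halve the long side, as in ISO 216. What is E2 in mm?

Let E0's short side be w mm. w · w√2 = 0.33 m² = 330,000 mm², so w ≈ 483.1 mm and w√2 ≈ 683.1 mm → E0 = 483 × 683 mm.
E1: ⌊683/2⌋ × 483 = 341 × 483 mm
E2: ⌊483/2⌋ × 341 = 241 × 341 mm

241 × 341 mm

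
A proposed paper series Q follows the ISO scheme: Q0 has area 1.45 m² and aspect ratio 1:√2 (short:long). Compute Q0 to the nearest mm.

1013 × 1432 mm

Let the short side be w mm. Then w · w√2 = 1.45 m² = 1,450,000 mm².
w² = 1,450,000/√2, so w ≈ 1012.6 mm; long side = w√2 ≈ 1432.0 mm.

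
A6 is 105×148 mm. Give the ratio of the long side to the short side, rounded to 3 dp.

1.410

148 / 105 = 1.410
ISO 216 targets √2 ≈ 1.414; the -0.005 deviation is from mm rounding.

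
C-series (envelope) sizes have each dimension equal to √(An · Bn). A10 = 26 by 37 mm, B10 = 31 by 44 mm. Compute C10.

Short side: √(26 · 31) = √806 ≈ 28.4 → 28 mm
Long side: √(37 · 44) = √1628 ≈ 40.3 → 40 mm

28 × 40 mm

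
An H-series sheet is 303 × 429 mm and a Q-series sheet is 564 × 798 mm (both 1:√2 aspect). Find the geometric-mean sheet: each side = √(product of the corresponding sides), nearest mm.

Short side: √(303 · 564) = √170892 ≈ 413.4 → 413 mm
Long side: √(429 · 798) = √342342 ≈ 585.1 → 585 mm

413 × 585 mm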